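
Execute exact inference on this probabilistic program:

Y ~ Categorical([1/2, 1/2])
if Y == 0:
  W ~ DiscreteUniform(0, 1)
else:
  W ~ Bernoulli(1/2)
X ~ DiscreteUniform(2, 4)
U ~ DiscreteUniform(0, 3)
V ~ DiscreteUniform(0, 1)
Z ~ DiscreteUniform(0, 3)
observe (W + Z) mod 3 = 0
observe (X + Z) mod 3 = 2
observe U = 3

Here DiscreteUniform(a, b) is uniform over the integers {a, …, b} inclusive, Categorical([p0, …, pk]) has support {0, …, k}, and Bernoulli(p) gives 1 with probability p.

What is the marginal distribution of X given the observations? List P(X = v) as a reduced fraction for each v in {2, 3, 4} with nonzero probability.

Enumerate traces; 12 have nonzero weight after conditioning:
  (Y=0, W=0, X=2, U=3, V=0, Z=0) weight 1/384
  (Y=0, W=0, X=2, U=3, V=0, Z=3) weight 1/384
  (Y=0, W=0, X=2, U=3, V=1, Z=0) weight 1/384
  (Y=0, W=0, X=2, U=3, V=1, Z=3) weight 1/384
  (Y=0, W=1, X=3, U=3, V=0, Z=2) weight 1/384
  (Y=0, W=1, X=3, U=3, V=1, Z=2) weight 1/384
  (Y=1, W=0, X=2, U=3, V=0, Z=0) weight 1/384
  (Y=1, W=0, X=2, U=3, V=0, Z=3) weight 1/384
  … 4 more
Group by X:
  weight(X=2) = 1/48
  weight(X=3) = 1/96
Total weight = 1/48 + 1/96 = 1/32
P(X=2 | obs) = 1/48 / 1/32 = 2/3
P(X=3 | obs) = 1/96 / 1/32 = 1/3

P(X=2) = 2/3, P(X=3) = 1/3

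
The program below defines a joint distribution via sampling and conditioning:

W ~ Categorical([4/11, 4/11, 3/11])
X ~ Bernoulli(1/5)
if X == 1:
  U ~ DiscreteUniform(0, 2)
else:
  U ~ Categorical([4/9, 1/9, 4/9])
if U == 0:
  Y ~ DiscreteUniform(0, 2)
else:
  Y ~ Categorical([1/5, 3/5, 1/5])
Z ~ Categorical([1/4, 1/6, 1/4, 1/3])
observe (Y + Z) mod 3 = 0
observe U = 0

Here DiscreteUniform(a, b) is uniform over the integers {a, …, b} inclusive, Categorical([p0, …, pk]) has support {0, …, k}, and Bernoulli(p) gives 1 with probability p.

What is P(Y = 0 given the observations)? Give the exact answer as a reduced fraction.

P(Y = 0 | obs) = 7/12

Enumerate traces; 24 have nonzero weight after conditioning:
  (W=0, X=0, U=0, Y=0, Z=0) weight 16/1485
  (W=0, X=0, U=0, Y=0, Z=3) weight 64/4455
  (W=0, X=0, U=0, Y=1, Z=2) weight 16/1485
  (W=0, X=0, U=0, Y=2, Z=1) weight 32/4455
  (W=0, X=1, U=0, Y=0, Z=0) weight 1/495
  (W=0, X=1, U=0, Y=0, Z=3) weight 4/1485
  (W=0, X=1, U=0, Y=1, Z=2) weight 1/495
  (W=0, X=1, U=0, Y=2, Z=1) weight 2/1485
  … 16 more
Group by Y:
  weight(Y=0) = 133/1620
  weight(Y=1) = 19/540
  weight(Y=2) = 19/810
Total weight = 133/1620 + 19/540 + 19/810 = 19/135
P(Y=0 | obs) = 133/1620 / 19/135 = 7/12
P(Y=1 | obs) = 19/540 / 19/135 = 1/4
P(Y=2 | obs) = 19/810 / 19/135 = 1/6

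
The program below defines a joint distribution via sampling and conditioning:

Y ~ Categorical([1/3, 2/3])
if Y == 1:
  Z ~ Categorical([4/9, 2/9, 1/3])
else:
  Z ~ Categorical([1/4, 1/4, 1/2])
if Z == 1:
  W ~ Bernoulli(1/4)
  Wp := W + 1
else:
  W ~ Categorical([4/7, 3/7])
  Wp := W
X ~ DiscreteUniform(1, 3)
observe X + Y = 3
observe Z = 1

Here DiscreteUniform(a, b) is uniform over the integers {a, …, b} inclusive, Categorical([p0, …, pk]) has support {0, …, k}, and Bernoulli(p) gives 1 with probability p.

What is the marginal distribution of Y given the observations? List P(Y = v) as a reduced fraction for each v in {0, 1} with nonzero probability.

P(Y=0) = 9/25, P(Y=1) = 16/25

Enumerate traces; 4 have nonzero weight after conditioning:
  (Y=0, Z=1, W=0, X=3) weight 1/48
  (Y=0, Z=1, W=1, X=3) weight 1/144
  (Y=1, Z=1, W=0, X=2) weight 1/27
  (Y=1, Z=1, W=1, X=2) weight 1/81
Group by Y:
  weight(Y=0) = 1/36
  weight(Y=1) = 4/81
Total weight = 1/36 + 4/81 = 25/324
P(Y=0 | obs) = 1/36 / 25/324 = 9/25
P(Y=1 | obs) = 4/81 / 25/324 = 16/25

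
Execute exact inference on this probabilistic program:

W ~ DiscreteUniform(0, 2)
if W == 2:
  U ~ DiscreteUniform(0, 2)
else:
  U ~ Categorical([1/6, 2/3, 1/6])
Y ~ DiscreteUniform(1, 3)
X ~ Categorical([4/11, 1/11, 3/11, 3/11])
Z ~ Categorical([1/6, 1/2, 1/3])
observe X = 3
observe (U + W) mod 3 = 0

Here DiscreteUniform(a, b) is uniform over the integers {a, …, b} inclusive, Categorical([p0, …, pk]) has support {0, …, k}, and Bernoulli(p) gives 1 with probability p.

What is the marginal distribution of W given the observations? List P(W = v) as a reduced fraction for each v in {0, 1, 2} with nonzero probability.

P(W=0) = 1/4, P(W=1) = 1/4, P(W=2) = 1/2

Enumerate traces; 27 have nonzero weight after conditioning:
  (W=0, U=0, Y=1, X=3, Z=0) weight 1/1188
  (W=0, U=0, Y=1, X=3, Z=1) weight 1/396
  (W=0, U=0, Y=1, X=3, Z=2) weight 1/594
  (W=0, U=0, Y=2, X=3, Z=0) weight 1/1188
  (W=0, U=0, Y=2, X=3, Z=1) weight 1/396
  (W=0, U=0, Y=2, X=3, Z=2) weight 1/594
  (W=0, U=0, Y=3, X=3, Z=0) weight 1/1188
  (W=0, U=0, Y=3, X=3, Z=1) weight 1/396
  (W=1, U=2, Y=1, X=3, Z=0) weight 1/1188
  (W=2, U=1, Y=1, X=3, Z=0) weight 1/594
  … 17 more
Group by W:
  weight(W=0) = 1/66
  weight(W=1) = 1/66
  weight(W=2) = 1/33
Total weight = 1/66 + 1/66 + 1/33 = 2/33
P(W=0 | obs) = 1/66 / 2/33 = 1/4
P(W=1 | obs) = 1/66 / 2/33 = 1/4
P(W=2 | obs) = 1/33 / 2/33 = 1/2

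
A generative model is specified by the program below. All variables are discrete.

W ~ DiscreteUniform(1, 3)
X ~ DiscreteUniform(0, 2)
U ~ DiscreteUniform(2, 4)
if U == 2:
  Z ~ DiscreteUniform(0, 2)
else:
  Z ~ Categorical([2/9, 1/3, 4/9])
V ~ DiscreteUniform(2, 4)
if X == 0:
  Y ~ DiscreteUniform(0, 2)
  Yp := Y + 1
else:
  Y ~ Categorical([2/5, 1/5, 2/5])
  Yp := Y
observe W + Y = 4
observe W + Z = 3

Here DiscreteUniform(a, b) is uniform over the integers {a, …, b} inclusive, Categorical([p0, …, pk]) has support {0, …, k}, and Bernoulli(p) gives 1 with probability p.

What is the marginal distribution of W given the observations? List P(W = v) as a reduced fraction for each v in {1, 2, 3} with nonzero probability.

P(W=2) = 153/230, P(W=3) = 77/230

Enumerate traces; 54 have nonzero weight after conditioning:
  (W=2, X=0, U=2, Z=1, V=2, Y=2) weight 1/729
  (W=2, X=0, U=2, Z=1, V=3, Y=2) weight 1/729
  (W=2, X=0, U=2, Z=1, V=4, Y=2) weight 1/729
  (W=2, X=0, U=3, Z=1, V=2, Y=2) weight 1/729
  (W=2, X=0, U=3, Z=1, V=3, Y=2) weight 1/729
  (W=2, X=0, U=3, Z=1, V=4, Y=2) weight 1/729
  (W=2, X=0, U=4, Z=1, V=2, Y=2) weight 1/729
  (W=2, X=0, U=4, Z=1, V=3, Y=2) weight 1/729
  (W=3, X=0, U=2, Z=0, V=2, Y=1) weight 1/729
  … 45 more
Group by W:
  weight(W=2) = 17/405
  weight(W=3) = 77/3645
Total weight = 17/405 + 77/3645 = 46/729
P(W=2 | obs) = 17/405 / 46/729 = 153/230
P(W=3 | obs) = 77/3645 / 46/729 = 77/230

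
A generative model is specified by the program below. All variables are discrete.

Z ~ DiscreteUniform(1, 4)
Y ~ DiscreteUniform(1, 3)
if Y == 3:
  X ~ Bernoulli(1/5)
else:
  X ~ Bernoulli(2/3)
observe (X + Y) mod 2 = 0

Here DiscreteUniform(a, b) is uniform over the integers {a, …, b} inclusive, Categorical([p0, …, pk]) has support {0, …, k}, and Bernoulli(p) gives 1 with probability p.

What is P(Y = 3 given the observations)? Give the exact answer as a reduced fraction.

P(Y = 3 | obs) = 1/6

Enumerate traces; 12 have nonzero weight after conditioning:
  (Z=1, Y=1, X=1) weight 1/18
  (Z=1, Y=2, X=0) weight 1/36
  (Z=1, Y=3, X=1) weight 1/60
  (Z=2, Y=1, X=1) weight 1/18
  (Z=2, Y=2, X=0) weight 1/36
  (Z=2, Y=3, X=1) weight 1/60
  (Z=3, Y=1, X=1) weight 1/18
  (Z=3, Y=2, X=0) weight 1/36
  … 4 more
Group by Y:
  weight(Y=1) = 2/9
  weight(Y=2) = 1/9
  weight(Y=3) = 1/15
Total weight = 2/9 + 1/9 + 1/15 = 2/5
P(Y=1 | obs) = 2/9 / 2/5 = 5/9
P(Y=2 | obs) = 1/9 / 2/5 = 5/18
P(Y=3 | obs) = 1/15 / 2/5 = 1/6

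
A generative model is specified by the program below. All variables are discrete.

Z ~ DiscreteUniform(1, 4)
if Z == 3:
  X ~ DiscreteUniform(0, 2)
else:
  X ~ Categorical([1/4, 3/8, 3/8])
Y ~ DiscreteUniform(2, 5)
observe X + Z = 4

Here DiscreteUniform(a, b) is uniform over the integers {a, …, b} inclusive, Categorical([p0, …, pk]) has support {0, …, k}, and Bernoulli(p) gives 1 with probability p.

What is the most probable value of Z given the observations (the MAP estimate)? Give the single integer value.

argmax_v P(Z = v | obs) = 2

Enumerate traces; 12 have nonzero weight after conditioning:
  (Z=2, X=2, Y=2) weight 3/128
  (Z=2, X=2, Y=3) weight 3/128
  (Z=2, X=2, Y=4) weight 3/128
  (Z=2, X=2, Y=5) weight 3/128
  (Z=3, X=1, Y=2) weight 1/48
  (Z=3, X=1, Y=3) weight 1/48
  (Z=3, X=1, Y=4) weight 1/48
  (Z=3, X=1, Y=5) weight 1/48
  (Z=4, X=0, Y=2) weight 1/64
  … 3 more
Group by Z:
  weight(Z=2) = 3/32
  weight(Z=3) = 1/12
  weight(Z=4) = 1/16
Total weight = 3/32 + 1/12 + 1/16 = 23/96
P(Z=2 | obs) = 3/32 / 23/96 = 9/23
P(Z=3 | obs) = 1/12 / 23/96 = 8/23
P(Z=4 | obs) = 1/16 / 23/96 = 6/23
argmax = 2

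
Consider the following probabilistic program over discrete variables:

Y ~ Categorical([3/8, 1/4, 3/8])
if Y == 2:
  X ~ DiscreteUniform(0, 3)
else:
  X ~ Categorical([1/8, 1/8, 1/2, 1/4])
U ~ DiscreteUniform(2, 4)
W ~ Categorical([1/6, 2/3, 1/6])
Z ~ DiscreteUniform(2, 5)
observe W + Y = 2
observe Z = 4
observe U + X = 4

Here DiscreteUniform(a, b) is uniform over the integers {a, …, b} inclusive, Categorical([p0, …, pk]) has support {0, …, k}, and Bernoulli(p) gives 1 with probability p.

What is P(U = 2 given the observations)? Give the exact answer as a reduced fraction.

P(U = 2 | obs) = 25/42

Enumerate traces; 9 have nonzero weight after conditioning:
  (Y=0, X=0, U=4, W=2, Z=4) weight 1/1536
  (Y=0, X=1, U=3, W=2, Z=4) weight 1/1536
  (Y=0, X=2, U=2, W=2, Z=4) weight 1/384
  (Y=1, X=0, U=4, W=1, Z=4) weight 1/576
  (Y=1, X=1, U=3, W=1, Z=4) weight 1/576
  (Y=1, X=2, U=2, W=1, Z=4) weight 1/144
  (Y=2, X=0, U=4, W=0, Z=4) weight 1/768
  (Y=2, X=1, U=3, W=0, Z=4) weight 1/768
  … 1 more
Group by U:
  weight(U=2) = 25/2304
  weight(U=3) = 17/4608
  weight(U=4) = 17/4608
Total weight = 25/2304 + 17/4608 + 17/4608 = 7/384
P(U=2 | obs) = 25/2304 / 7/384 = 25/42
P(U=3 | obs) = 17/4608 / 7/384 = 17/84
P(U=4 | obs) = 17/4608 / 7/384 = 17/84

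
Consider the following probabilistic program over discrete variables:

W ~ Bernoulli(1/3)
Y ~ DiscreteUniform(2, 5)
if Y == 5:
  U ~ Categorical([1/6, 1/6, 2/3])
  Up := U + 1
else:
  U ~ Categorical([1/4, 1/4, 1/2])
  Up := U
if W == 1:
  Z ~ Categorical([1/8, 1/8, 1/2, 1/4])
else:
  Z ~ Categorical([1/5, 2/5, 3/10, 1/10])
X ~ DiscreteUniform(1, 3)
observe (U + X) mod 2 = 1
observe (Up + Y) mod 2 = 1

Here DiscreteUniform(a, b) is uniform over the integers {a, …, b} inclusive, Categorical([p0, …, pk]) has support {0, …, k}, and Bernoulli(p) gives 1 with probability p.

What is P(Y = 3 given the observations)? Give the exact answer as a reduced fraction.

Enumerate traces; 56 have nonzero weight after conditioning:
  (W=0, Y=2, U=1, Z=0, X=2) weight 1/360
  (W=0, Y=2, U=1, Z=1, X=2) weight 1/180
  (W=0, Y=2, U=1, Z=2, X=2) weight 1/240
  (W=0, Y=2, U=1, Z=3, X=2) weight 1/720
  (W=0, Y=3, U=0, Z=0, X=1) weight 1/360
  (W=0, Y=3, U=0, Z=0, X=3) weight 1/360
  (W=0, Y=3, U=0, Z=1, X=1) weight 1/180
  (W=0, Y=3, U=0, Z=1, X=3) weight 1/180
  (W=0, Y=4, U=1, Z=0, X=2) weight 1/360
  (W=0, Y=5, U=1, Z=0, X=2) weight 1/540
  … 46 more
Group by Y:
  weight(Y=2) = 1/48
  weight(Y=3) = 1/8
  weight(Y=4) = 1/48
  weight(Y=5) = 1/72
Total weight = 1/48 + 1/8 + 1/48 + 1/72 = 13/72
P(Y=2 | obs) = 1/48 / 13/72 = 3/26
P(Y=3 | obs) = 1/8 / 13/72 = 9/13
P(Y=4 | obs) = 1/48 / 13/72 = 3/26
P(Y=5 | obs) = 1/72 / 13/72 = 1/13

P(Y = 3 | obs) = 9/13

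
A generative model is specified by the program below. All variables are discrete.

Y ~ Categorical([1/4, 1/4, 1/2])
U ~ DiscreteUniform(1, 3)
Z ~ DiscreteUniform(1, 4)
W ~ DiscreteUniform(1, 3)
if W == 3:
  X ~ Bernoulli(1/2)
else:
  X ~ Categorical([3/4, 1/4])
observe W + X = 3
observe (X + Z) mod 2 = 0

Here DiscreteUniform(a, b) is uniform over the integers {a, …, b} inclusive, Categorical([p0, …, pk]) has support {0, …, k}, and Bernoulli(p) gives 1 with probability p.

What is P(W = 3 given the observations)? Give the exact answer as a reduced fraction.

P(W = 3 | obs) = 2/3

Enumerate traces; 36 have nonzero weight after conditioning:
  (Y=0, U=1, Z=1, W=2, X=1) weight 1/576
  (Y=0, U=1, Z=2, W=3, X=0) weight 1/288
  (Y=0, U=1, Z=3, W=2, X=1) weight 1/576
  (Y=0, U=1, Z=4, W=3, X=0) weight 1/288
  (Y=0, U=2, Z=1, W=2, X=1) weight 1/576
  (Y=0, U=2, Z=2, W=3, X=0) weight 1/288
  (Y=0, U=2, Z=3, W=2, X=1) weight 1/576
  (Y=0, U=2, Z=4, W=3, X=0) weight 1/288
  … 28 more
Group by W:
  weight(W=2) = 1/24
  weight(W=3) = 1/12
Total weight = 1/24 + 1/12 = 1/8
P(W=2 | obs) = 1/24 / 1/8 = 1/3
P(W=3 | obs) = 1/12 / 1/8 = 2/3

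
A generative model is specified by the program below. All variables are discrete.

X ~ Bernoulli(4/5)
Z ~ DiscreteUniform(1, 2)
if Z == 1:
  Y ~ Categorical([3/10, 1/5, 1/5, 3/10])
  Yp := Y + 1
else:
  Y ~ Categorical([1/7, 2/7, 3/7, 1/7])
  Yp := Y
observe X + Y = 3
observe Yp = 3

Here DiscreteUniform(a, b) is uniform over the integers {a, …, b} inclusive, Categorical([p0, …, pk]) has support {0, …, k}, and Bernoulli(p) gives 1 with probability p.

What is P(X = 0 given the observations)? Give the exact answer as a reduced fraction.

P(X = 0 | obs) = 5/33

Enumerate traces; 2 have nonzero weight after conditioning:
  (X=0, Z=2, Y=3) weight 1/70
  (X=1, Z=1, Y=2) weight 2/25
Group by X:
  weight(X=0) = 1/70
  weight(X=1) = 2/25
Total weight = 1/70 + 2/25 = 33/350
P(X=0 | obs) = 1/70 / 33/350 = 5/33
P(X=1 | obs) = 2/25 / 33/350 = 28/33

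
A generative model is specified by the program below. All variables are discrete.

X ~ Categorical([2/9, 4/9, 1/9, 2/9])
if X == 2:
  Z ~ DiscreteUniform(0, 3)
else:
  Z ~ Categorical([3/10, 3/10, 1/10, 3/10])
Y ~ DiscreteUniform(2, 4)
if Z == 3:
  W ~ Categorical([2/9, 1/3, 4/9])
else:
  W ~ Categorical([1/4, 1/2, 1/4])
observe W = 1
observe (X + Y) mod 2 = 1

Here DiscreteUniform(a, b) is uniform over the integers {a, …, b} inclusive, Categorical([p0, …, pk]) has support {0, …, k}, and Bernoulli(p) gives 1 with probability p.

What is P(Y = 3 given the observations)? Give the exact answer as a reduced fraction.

Enumerate traces; 24 have nonzero weight after conditioning:
  (X=0, Z=0, Y=3, W=1) weight 1/90
  (X=0, Z=1, Y=3, W=1) weight 1/90
  (X=0, Z=2, Y=3, W=1) weight 1/270
  (X=0, Z=3, Y=3, W=1) weight 1/135
  (X=1, Z=0, Y=2, W=1) weight 1/45
  (X=1, Z=0, Y=4, W=1) weight 1/45
  (X=1, Z=1, Y=2, W=1) weight 1/45
  (X=1, Z=1, Y=4, W=1) weight 1/45
  … 16 more
Group by Y:
  weight(Y=2) = 1/10
  weight(Y=3) = 163/3240
  weight(Y=4) = 1/10
Total weight = 1/10 + 163/3240 + 1/10 = 811/3240
P(Y=2 | obs) = 1/10 / 811/3240 = 324/811
P(Y=3 | obs) = 163/3240 / 811/3240 = 163/811
P(Y=4 | obs) = 1/10 / 811/3240 = 324/811

P(Y = 3 | obs) = 163/811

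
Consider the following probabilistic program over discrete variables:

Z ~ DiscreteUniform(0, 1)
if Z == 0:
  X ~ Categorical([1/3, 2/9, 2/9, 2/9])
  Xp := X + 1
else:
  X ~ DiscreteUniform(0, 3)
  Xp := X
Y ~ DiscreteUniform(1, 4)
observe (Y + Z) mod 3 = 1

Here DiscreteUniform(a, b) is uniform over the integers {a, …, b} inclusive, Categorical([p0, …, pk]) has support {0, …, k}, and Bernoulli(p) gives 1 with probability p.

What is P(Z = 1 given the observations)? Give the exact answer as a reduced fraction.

P(Z = 1 | obs) = 1/3

Enumerate traces; 12 have nonzero weight after conditioning:
  (Z=0, X=0, Y=1) weight 1/24
  (Z=0, X=0, Y=4) weight 1/24
  (Z=0, X=1, Y=1) weight 1/36
  (Z=0, X=1, Y=4) weight 1/36
  (Z=0, X=2, Y=1) weight 1/36
  (Z=0, X=2, Y=4) weight 1/36
  (Z=0, X=3, Y=1) weight 1/36
  (Z=0, X=3, Y=4) weight 1/36
  (Z=1, X=0, Y=3) weight 1/32
  … 3 more
Group by Z:
  weight(Z=0) = 1/4
  weight(Z=1) = 1/8
Total weight = 1/4 + 1/8 = 3/8
P(Z=0 | obs) = 1/4 / 3/8 = 2/3
P(Z=1 | obs) = 1/8 / 3/8 = 1/3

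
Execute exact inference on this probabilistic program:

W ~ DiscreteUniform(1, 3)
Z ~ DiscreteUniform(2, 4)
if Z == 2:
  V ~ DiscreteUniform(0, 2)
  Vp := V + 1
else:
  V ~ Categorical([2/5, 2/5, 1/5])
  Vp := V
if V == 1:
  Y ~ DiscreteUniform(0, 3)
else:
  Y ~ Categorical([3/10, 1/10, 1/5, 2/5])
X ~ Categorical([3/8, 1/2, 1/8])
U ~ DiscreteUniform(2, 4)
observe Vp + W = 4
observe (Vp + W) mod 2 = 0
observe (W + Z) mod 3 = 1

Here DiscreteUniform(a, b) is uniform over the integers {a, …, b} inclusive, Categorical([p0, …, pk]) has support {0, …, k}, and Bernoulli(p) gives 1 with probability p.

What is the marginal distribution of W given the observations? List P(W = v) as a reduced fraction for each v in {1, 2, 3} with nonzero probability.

Enumerate traces; 72 have nonzero weight after conditioning:
  (W=2, Z=2, V=1, Y=0, X=0, U=2) weight 1/864
  (W=2, Z=2, V=1, Y=0, X=0, U=3) weight 1/864
  (W=2, Z=2, V=1, Y=0, X=0, U=4) weight 1/864
  (W=2, Z=2, V=1, Y=0, X=1, U=2) weight 1/648
  (W=2, Z=2, V=1, Y=0, X=1, U=3) weight 1/648
  (W=2, Z=2, V=1, Y=0, X=1, U=4) weight 1/648
  (W=2, Z=2, V=1, Y=0, X=2, U=2) weight 1/2592
  (W=2, Z=2, V=1, Y=0, X=2, U=3) weight 1/2592
  (W=3, Z=4, V=1, Y=0, X=0, U=2) weight 1/720
  … 63 more
Group by W:
  weight(W=2) = 1/27
  weight(W=3) = 2/45
Total weight = 1/27 + 2/45 = 11/135
P(W=2 | obs) = 1/27 / 11/135 = 5/11
P(W=3 | obs) = 2/45 / 11/135 = 6/11

P(W=2) = 5/11, P(W=3) = 6/11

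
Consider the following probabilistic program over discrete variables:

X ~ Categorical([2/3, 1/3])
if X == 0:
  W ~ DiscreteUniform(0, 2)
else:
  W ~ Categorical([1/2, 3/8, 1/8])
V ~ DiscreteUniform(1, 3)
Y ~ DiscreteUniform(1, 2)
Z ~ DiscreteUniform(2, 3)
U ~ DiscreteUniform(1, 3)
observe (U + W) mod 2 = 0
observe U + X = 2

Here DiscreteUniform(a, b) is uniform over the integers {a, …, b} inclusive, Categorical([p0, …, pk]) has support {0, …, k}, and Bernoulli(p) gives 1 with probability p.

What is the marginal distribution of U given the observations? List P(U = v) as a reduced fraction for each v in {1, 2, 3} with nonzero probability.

Enumerate traces; 36 have nonzero weight after conditioning:
  (X=0, W=0, V=1, Y=1, Z=2, U=2) weight 1/162
  (X=0, W=0, V=1, Y=1, Z=3, U=2) weight 1/162
  (X=0, W=0, V=1, Y=2, Z=2, U=2) weight 1/162
  (X=0, W=0, V=1, Y=2, Z=3, U=2) weight 1/162
  (X=0, W=0, V=2, Y=1, Z=2, U=2) weight 1/162
  (X=0, W=0, V=2, Y=1, Z=3, U=2) weight 1/162
  (X=0, W=0, V=2, Y=2, Z=2, U=2) weight 1/162
  (X=0, W=0, V=2, Y=2, Z=3, U=2) weight 1/162
  (X=1, W=1, V=1, Y=1, Z=2, U=1) weight 1/288
  … 27 more
Group by U:
  weight(U=1) = 1/24
  weight(U=2) = 4/27
Total weight = 1/24 + 4/27 = 41/216
P(U=1 | obs) = 1/24 / 41/216 = 9/41
P(U=2 | obs) = 4/27 / 41/216 = 32/41

P(U=1) = 9/41, P(U=2) = 32/41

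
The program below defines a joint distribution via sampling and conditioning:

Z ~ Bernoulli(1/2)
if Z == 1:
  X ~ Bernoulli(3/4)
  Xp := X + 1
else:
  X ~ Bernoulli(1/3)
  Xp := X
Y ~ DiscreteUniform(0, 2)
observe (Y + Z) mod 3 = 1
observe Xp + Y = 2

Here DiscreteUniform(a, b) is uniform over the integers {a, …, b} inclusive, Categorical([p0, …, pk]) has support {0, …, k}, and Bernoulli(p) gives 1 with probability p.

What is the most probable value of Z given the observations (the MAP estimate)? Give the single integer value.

Enumerate traces; 2 have nonzero weight after conditioning:
  (Z=0, X=1, Y=1) weight 1/18
  (Z=1, X=1, Y=0) weight 1/8
Group by Z:
  weight(Z=0) = 1/18
  weight(Z=1) = 1/8
Total weight = 1/18 + 1/8 = 13/72
P(Z=0 | obs) = 1/18 / 13/72 = 4/13
P(Z=1 | obs) = 1/8 / 13/72 = 9/13
argmax = 1

argmax_v P(Z = v | obs) = 1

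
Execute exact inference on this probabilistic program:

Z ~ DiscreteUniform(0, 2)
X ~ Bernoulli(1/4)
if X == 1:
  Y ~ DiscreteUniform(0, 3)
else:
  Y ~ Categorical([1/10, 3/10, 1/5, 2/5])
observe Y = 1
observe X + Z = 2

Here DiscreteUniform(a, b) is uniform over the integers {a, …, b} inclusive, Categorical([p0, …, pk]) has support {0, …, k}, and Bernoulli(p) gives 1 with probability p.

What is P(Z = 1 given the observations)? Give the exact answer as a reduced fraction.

P(Z = 1 | obs) = 5/23

Enumerate traces; 2 have nonzero weight after conditioning:
  (Z=1, X=1, Y=1) weight 1/48
  (Z=2, X=0, Y=1) weight 3/40
Group by Z:
  weight(Z=1) = 1/48
  weight(Z=2) = 3/40
Total weight = 1/48 + 3/40 = 23/240
P(Z=1 | obs) = 1/48 / 23/240 = 5/23
P(Z=2 | obs) = 3/40 / 23/240 = 18/23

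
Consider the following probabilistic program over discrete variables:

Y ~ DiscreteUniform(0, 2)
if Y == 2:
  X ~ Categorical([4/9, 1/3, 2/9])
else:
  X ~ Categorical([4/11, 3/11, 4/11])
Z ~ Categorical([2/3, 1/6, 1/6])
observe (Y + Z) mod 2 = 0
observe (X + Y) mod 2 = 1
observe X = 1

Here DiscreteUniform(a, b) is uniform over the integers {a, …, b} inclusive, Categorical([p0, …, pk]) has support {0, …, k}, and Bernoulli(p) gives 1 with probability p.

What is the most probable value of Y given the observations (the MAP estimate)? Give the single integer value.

argmax_v P(Y = v | obs) = 2

Enumerate traces; 4 have nonzero weight after conditioning:
  (Y=0, X=1, Z=0) weight 2/33
  (Y=0, X=1, Z=2) weight 1/66
  (Y=2, X=1, Z=0) weight 2/27
  (Y=2, X=1, Z=2) weight 1/54
Group by Y:
  weight(Y=0) = 5/66
  weight(Y=2) = 5/54
Total weight = 5/66 + 5/54 = 50/297
P(Y=0 | obs) = 5/66 / 50/297 = 9/20
P(Y=2 | obs) = 5/54 / 50/297 = 11/20
argmax = 2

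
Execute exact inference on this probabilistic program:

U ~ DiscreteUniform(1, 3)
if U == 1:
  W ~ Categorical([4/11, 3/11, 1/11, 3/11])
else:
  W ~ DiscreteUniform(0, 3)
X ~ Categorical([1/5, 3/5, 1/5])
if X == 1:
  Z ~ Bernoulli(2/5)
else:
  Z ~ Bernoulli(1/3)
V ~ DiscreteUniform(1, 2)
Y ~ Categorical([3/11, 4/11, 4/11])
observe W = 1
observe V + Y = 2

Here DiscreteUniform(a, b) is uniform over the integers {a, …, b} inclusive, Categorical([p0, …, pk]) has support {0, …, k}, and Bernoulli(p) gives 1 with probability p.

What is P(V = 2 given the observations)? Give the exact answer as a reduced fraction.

Enumerate traces; 36 have nonzero weight after conditioning:
  (U=1, W=1, X=0, Z=0, V=1, Y=1) weight 4/1815
  (U=1, W=1, X=0, Z=0, V=2, Y=0) weight 1/605
  (U=1, W=1, X=0, Z=1, V=1, Y=1) weight 2/1815
  (U=1, W=1, X=0, Z=1, V=2, Y=0) weight 1/1210
  (U=1, W=1, X=1, Z=0, V=1, Y=1) weight 18/3025
  (U=1, W=1, X=1, Z=0, V=2, Y=0) weight 27/6050
  (U=1, W=1, X=1, Z=1, V=1, Y=1) weight 12/3025
  (U=1, W=1, X=1, Z=1, V=2, Y=0) weight 9/3025
  … 28 more
Group by V:
  weight(V=1) = 17/363
  weight(V=2) = 17/484
Total weight = 17/363 + 17/484 = 119/1452
P(V=1 | obs) = 17/363 / 119/1452 = 4/7
P(V=2 | obs) = 17/484 / 119/1452 = 3/7

P(V = 2 | obs) = 3/7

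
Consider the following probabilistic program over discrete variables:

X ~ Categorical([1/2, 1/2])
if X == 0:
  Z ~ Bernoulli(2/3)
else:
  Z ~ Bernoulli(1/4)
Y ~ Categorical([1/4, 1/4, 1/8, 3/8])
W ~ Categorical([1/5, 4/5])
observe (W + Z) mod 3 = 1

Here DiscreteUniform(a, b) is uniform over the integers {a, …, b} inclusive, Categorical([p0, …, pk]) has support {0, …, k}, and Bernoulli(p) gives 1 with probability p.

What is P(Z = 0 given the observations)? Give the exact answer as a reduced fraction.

P(Z = 0 | obs) = 52/63

Enumerate traces; 16 have nonzero weight after conditioning:
  (X=0, Z=0, Y=0, W=1) weight 1/30
  (X=0, Z=0, Y=1, W=1) weight 1/30
  (X=0, Z=0, Y=2, W=1) weight 1/60
  (X=0, Z=0, Y=3, W=1) weight 1/20
  (X=0, Z=1, Y=0, W=0) weight 1/60
  (X=0, Z=1, Y=1, W=0) weight 1/60
  (X=0, Z=1, Y=2, W=0) weight 1/120
  (X=0, Z=1, Y=3, W=0) weight 1/40
  … 8 more
Group by Z:
  weight(Z=0) = 13/30
  weight(Z=1) = 11/120
Total weight = 13/30 + 11/120 = 21/40
P(Z=0 | obs) = 13/30 / 21/40 = 52/63
P(Z=1 | obs) = 11/120 / 21/40 = 11/63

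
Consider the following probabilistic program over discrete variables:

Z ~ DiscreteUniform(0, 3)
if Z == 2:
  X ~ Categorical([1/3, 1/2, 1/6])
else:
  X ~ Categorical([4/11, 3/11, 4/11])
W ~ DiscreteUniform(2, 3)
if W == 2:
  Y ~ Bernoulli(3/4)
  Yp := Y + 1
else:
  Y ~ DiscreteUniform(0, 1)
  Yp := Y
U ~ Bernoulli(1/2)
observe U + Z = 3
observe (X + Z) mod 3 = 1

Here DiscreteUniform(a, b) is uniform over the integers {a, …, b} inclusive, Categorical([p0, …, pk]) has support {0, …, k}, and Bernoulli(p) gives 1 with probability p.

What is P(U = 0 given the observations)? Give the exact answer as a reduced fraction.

Enumerate traces; 8 have nonzero weight after conditioning:
  (Z=2, X=2, W=2, Y=0, U=1) weight 1/384
  (Z=2, X=2, W=2, Y=1, U=1) weight 1/128
  (Z=2, X=2, W=3, Y=0, U=1) weight 1/192
  (Z=2, X=2, W=3, Y=1, U=1) weight 1/192
  (Z=3, X=1, W=2, Y=0, U=0) weight 3/704
  (Z=3, X=1, W=2, Y=1, U=0) weight 9/704
  (Z=3, X=1, W=3, Y=0, U=0) weight 3/352
  (Z=3, X=1, W=3, Y=1, U=0) weight 3/352
Group by U:
  weight(U=0) = 3/88
  weight(U=1) = 1/48
Total weight = 3/88 + 1/48 = 29/528
P(U=0 | obs) = 3/88 / 29/528 = 18/29
P(U=1 | obs) = 1/48 / 29/528 = 11/29

P(U = 0 | obs) = 18/29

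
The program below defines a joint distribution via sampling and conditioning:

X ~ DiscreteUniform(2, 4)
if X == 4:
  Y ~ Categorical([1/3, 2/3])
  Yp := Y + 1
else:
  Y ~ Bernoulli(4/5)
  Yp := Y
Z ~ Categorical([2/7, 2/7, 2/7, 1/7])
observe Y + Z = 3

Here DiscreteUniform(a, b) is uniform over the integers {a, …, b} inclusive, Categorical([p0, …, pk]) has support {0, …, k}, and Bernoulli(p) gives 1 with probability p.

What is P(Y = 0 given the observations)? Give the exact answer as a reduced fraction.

P(Y = 0 | obs) = 11/79

Enumerate traces; 6 have nonzero weight after conditioning:
  (X=2, Y=0, Z=3) weight 1/105
  (X=2, Y=1, Z=2) weight 8/105
  (X=3, Y=0, Z=3) weight 1/105
  (X=3, Y=1, Z=2) weight 8/105
  (X=4, Y=0, Z=3) weight 1/63
  (X=4, Y=1, Z=2) weight 4/63
Group by Y:
  weight(Y=0) = 11/315
  weight(Y=1) = 68/315
Total weight = 11/315 + 68/315 = 79/315
P(Y=0 | obs) = 11/315 / 79/315 = 11/79
P(Y=1 | obs) = 68/315 / 79/315 = 68/79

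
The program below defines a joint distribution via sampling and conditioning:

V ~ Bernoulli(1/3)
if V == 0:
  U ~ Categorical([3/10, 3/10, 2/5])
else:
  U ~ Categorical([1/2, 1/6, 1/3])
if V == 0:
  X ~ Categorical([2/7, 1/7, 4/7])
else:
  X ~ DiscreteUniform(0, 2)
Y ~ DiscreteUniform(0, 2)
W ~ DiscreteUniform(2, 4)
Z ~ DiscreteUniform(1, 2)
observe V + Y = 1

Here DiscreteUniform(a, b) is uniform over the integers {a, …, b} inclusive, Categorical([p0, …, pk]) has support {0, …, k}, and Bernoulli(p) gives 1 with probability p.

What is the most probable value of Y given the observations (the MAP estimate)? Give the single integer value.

Enumerate traces; 108 have nonzero weight after conditioning:
  (V=0, U=0, X=0, Y=1, W=2, Z=1) weight 1/315
  (V=0, U=0, X=0, Y=1, W=2, Z=2) weight 1/315
  (V=0, U=0, X=0, Y=1, W=3, Z=1) weight 1/315
  (V=0, U=0, X=0, Y=1, W=3, Z=2) weight 1/315
  (V=0, U=0, X=0, Y=1, W=4, Z=1) weight 1/315
  (V=0, U=0, X=0, Y=1, W=4, Z=2) weight 1/315
  (V=0, U=0, X=1, Y=1, W=2, Z=1) weight 1/630
  (V=0, U=0, X=1, Y=1, W=2, Z=2) weight 1/630
  (V=1, U=0, X=0, Y=0, W=2, Z=1) weight 1/324
  … 99 more
Group by Y:
  weight(Y=0) = 1/9
  weight(Y=1) = 2/9
Total weight = 1/9 + 2/9 = 1/3
P(Y=0 | obs) = 1/9 / 1/3 = 1/3
P(Y=1 | obs) = 2/9 / 1/3 = 2/3
argmax = 1

argmax_v P(Y = v | obs) = 1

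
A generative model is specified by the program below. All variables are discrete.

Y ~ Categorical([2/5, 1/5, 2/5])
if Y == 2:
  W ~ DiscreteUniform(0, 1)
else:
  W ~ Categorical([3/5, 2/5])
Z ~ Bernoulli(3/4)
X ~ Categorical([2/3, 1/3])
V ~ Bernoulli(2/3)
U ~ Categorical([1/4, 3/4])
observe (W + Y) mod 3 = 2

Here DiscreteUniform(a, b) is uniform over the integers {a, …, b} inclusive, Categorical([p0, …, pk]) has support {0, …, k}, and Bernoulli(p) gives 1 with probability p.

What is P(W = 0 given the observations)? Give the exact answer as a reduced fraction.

P(W = 0 | obs) = 5/7

Enumerate traces; 32 have nonzero weight after conditioning:
  (Y=1, W=1, Z=0, X=0, V=0, U=0) weight 1/900
  (Y=1, W=1, Z=0, X=0, V=0, U=1) weight 1/300
  (Y=1, W=1, Z=0, X=0, V=1, U=0) weight 1/450
  (Y=1, W=1, Z=0, X=0, V=1, U=1) weight 1/150
  (Y=1, W=1, Z=0, X=1, V=0, U=0) weight 1/1800
  (Y=1, W=1, Z=0, X=1, V=0, U=1) weight 1/600
  (Y=1, W=1, Z=0, X=1, V=1, U=0) weight 1/900
  (Y=1, W=1, Z=0, X=1, V=1, U=1) weight 1/300
  (Y=2, W=0, Z=0, X=0, V=0, U=0) weight 1/360
  … 23 more
Group by W:
  weight(W=0) = 1/5
  weight(W=1) = 2/25
Total weight = 1/5 + 2/25 = 7/25
P(W=0 | obs) = 1/5 / 7/25 = 5/7
P(W=1 | obs) = 2/25 / 7/25 = 2/7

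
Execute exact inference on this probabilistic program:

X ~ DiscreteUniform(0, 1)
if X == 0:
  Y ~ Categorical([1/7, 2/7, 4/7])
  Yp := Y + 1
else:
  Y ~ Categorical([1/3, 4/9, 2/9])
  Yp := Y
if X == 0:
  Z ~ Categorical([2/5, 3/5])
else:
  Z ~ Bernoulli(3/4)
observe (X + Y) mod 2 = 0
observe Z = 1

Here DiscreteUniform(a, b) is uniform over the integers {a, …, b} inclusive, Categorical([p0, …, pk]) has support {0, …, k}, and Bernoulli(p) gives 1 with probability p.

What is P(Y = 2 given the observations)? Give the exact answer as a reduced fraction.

P(Y = 2 | obs) = 9/20

Enumerate traces; 3 have nonzero weight after conditioning:
  (X=0, Y=0, Z=1) weight 3/70
  (X=0, Y=2, Z=1) weight 6/35
  (X=1, Y=1, Z=1) weight 1/6
Group by Y:
  weight(Y=0) = 3/70
  weight(Y=1) = 1/6
  weight(Y=2) = 6/35
Total weight = 3/70 + 1/6 + 6/35 = 8/21
P(Y=0 | obs) = 3/70 / 8/21 = 9/80
P(Y=1 | obs) = 1/6 / 8/21 = 7/16
P(Y=2 | obs) = 6/35 / 8/21 = 9/20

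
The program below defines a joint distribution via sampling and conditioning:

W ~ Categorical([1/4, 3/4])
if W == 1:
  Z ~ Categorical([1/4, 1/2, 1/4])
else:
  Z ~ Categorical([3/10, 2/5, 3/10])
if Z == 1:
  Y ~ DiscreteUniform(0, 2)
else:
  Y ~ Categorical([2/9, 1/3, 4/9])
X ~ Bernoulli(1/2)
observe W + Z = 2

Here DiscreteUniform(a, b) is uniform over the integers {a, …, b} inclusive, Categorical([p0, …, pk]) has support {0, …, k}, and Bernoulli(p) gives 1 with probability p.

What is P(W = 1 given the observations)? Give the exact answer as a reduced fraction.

P(W = 1 | obs) = 5/6

Enumerate traces; 12 have nonzero weight after conditioning:
  (W=0, Z=2, Y=0, X=0) weight 1/120
  (W=0, Z=2, Y=0, X=1) weight 1/120
  (W=0, Z=2, Y=1, X=0) weight 1/80
  (W=0, Z=2, Y=1, X=1) weight 1/80
  (W=0, Z=2, Y=2, X=0) weight 1/60
  (W=0, Z=2, Y=2, X=1) weight 1/60
  (W=1, Z=1, Y=0, X=0) weight 1/16
  (W=1, Z=1, Y=0, X=1) weight 1/16
  … 4 more
Group by W:
  weight(W=0) = 3/40
  weight(W=1) = 3/8
Total weight = 3/40 + 3/8 = 9/20
P(W=0 | obs) = 3/40 / 9/20 = 1/6
P(W=1 | obs) = 3/8 / 9/20 = 5/6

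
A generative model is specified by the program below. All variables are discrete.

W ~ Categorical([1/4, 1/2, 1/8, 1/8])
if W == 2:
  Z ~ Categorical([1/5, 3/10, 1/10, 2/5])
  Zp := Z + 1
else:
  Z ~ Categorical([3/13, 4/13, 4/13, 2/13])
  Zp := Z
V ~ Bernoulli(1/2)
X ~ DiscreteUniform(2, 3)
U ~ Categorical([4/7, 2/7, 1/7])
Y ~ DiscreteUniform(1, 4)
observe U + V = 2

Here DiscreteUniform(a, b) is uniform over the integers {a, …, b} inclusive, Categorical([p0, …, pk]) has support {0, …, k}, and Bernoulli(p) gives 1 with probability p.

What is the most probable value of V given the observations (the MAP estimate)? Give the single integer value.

Enumerate traces; 256 have nonzero weight after conditioning:
  (W=0, Z=0, V=0, X=2, U=2, Y=1) weight 3/5824
  (W=0, Z=0, V=0, X=2, U=2, Y=2) weight 3/5824
  (W=0, Z=0, V=0, X=2, U=2, Y=3) weight 3/5824
  (W=0, Z=0, V=0, X=2, U=2, Y=4) weight 3/5824
  (W=0, Z=0, V=0, X=3, U=2, Y=1) weight 3/5824
  (W=0, Z=0, V=0, X=3, U=2, Y=2) weight 3/5824
  (W=0, Z=0, V=0, X=3, U=2, Y=3) weight 3/5824
  (W=0, Z=0, V=0, X=3, U=2, Y=4) weight 3/5824
  (W=0, Z=0, V=1, X=2, U=1, Y=1) weight 3/2912
  … 247 more
Group by V:
  weight(V=0) = 1/14
  weight(V=1) = 1/7
Total weight = 1/14 + 1/7 = 3/14
P(V=0 | obs) = 1/14 / 3/14 = 1/3
P(V=1 | obs) = 1/7 / 3/14 = 2/3
argmax = 1

argmax_v P(V = v | obs) = 1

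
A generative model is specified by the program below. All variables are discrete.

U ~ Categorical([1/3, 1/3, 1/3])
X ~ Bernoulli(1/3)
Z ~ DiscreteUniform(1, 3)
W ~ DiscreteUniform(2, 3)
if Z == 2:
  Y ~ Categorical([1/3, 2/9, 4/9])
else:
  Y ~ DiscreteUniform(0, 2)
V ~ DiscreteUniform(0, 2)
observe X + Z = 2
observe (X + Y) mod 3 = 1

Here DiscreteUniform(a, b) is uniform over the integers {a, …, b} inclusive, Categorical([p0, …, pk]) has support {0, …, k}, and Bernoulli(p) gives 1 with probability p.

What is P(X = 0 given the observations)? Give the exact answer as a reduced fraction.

P(X = 0 | obs) = 4/7

Enumerate traces; 36 have nonzero weight after conditioning:
  (U=0, X=0, Z=2, W=2, Y=1, V=0) weight 2/729
  (U=0, X=0, Z=2, W=2, Y=1, V=1) weight 2/729
  (U=0, X=0, Z=2, W=2, Y=1, V=2) weight 2/729
  (U=0, X=0, Z=2, W=3, Y=1, V=0) weight 2/729
  (U=0, X=0, Z=2, W=3, Y=1, V=1) weight 2/729
  (U=0, X=0, Z=2, W=3, Y=1, V=2) weight 2/729
  (U=0, X=1, Z=1, W=2, Y=0, V=0) weight 1/486
  (U=0, X=1, Z=1, W=2, Y=0, V=1) weight 1/486
  … 28 more
Group by X:
  weight(X=0) = 4/81
  weight(X=1) = 1/27
Total weight = 4/81 + 1/27 = 7/81
P(X=0 | obs) = 4/81 / 7/81 = 4/7
P(X=1 | obs) = 1/27 / 7/81 = 3/7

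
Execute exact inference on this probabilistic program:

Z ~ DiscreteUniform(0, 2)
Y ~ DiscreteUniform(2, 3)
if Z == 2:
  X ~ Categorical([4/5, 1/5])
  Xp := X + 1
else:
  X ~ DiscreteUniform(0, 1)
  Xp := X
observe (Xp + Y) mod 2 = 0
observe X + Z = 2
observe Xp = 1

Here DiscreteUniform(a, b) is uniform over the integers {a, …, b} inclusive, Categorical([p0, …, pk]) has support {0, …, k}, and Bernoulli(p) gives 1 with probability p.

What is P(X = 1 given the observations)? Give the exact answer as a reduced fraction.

Enumerate traces; 2 have nonzero weight after conditioning:
  (Z=1, Y=3, X=1) weight 1/12
  (Z=2, Y=3, X=0) weight 2/15
Group by X:
  weight(X=0) = 2/15
  weight(X=1) = 1/12
Total weight = 2/15 + 1/12 = 13/60
P(X=0 | obs) = 2/15 / 13/60 = 8/13
P(X=1 | obs) = 1/12 / 13/60 = 5/13

P(X = 1 | obs) = 5/13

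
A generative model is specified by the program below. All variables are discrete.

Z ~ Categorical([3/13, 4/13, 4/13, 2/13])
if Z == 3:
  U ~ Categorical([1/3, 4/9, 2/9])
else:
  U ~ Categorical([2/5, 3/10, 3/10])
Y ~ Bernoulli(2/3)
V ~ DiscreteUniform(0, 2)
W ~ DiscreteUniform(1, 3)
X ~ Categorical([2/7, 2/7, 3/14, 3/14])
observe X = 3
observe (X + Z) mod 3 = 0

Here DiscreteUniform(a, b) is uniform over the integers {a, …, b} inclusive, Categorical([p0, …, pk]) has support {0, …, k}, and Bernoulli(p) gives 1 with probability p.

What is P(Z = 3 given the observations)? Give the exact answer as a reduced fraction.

P(Z = 3 | obs) = 2/5

Enumerate traces; 108 have nonzero weight after conditioning:
  (Z=0, U=0, Y=0, V=0, W=1, X=3) weight 1/1365
  (Z=0, U=0, Y=0, V=0, W=2, X=3) weight 1/1365
  (Z=0, U=0, Y=0, V=0, W=3, X=3) weight 1/1365
  (Z=0, U=0, Y=0, V=1, W=1, X=3) weight 1/1365
  (Z=0, U=0, Y=0, V=1, W=2, X=3) weight 1/1365
  (Z=0, U=0, Y=0, V=1, W=3, X=3) weight 1/1365
  (Z=0, U=0, Y=0, V=2, W=1, X=3) weight 1/1365
  (Z=0, U=0, Y=0, V=2, W=2, X=3) weight 1/1365
  (Z=3, U=0, Y=0, V=0, W=1, X=3) weight 1/2457
  … 99 more
Group by Z:
  weight(Z=0) = 9/182
  weight(Z=3) = 3/91
Total weight = 9/182 + 3/91 = 15/182
P(Z=0 | obs) = 9/182 / 15/182 = 3/5
P(Z=3 | obs) = 3/91 / 15/182 = 2/5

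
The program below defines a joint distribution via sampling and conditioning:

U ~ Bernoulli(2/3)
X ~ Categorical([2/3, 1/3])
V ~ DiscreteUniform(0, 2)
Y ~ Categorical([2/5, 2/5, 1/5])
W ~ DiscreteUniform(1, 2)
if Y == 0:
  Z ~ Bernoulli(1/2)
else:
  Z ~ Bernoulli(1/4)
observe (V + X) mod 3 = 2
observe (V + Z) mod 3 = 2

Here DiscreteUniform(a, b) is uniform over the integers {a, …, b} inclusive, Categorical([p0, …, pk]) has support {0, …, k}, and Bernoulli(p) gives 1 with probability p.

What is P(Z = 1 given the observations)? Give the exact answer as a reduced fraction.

P(Z = 1 | obs) = 7/33

Enumerate traces; 24 have nonzero weight after conditioning:
  (U=0, X=0, V=2, Y=0, W=1, Z=0) weight 1/135
  (U=0, X=0, V=2, Y=0, W=2, Z=0) weight 1/135
  (U=0, X=0, V=2, Y=1, W=1, Z=0) weight 1/90
  (U=0, X=0, V=2, Y=1, W=2, Z=0) weight 1/90
  (U=0, X=0, V=2, Y=2, W=1, Z=0) weight 1/180
  (U=0, X=0, V=2, Y=2, W=2, Z=0) weight 1/180
  (U=0, X=1, V=1, Y=0, W=1, Z=1) weight 1/270
  (U=0, X=1, V=1, Y=0, W=2, Z=1) weight 1/270
  … 16 more
Group by Z:
  weight(Z=0) = 13/90
  weight(Z=1) = 7/180
Total weight = 13/90 + 7/180 = 11/60
P(Z=0 | obs) = 13/90 / 11/60 = 26/33
P(Z=1 | obs) = 7/180 / 11/60 = 7/33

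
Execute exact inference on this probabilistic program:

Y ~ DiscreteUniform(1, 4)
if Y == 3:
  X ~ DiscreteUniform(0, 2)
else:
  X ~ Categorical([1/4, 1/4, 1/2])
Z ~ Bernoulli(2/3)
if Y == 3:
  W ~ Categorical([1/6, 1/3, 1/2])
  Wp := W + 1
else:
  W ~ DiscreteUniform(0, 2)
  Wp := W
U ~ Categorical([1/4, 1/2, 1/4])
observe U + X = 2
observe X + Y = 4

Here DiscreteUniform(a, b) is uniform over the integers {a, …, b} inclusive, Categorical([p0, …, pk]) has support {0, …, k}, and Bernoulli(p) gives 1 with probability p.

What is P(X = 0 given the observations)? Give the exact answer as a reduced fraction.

Enumerate traces; 18 have nonzero weight after conditioning:
  (Y=2, X=2, Z=0, W=0, U=0) weight 1/288
  (Y=2, X=2, Z=0, W=1, U=0) weight 1/288
  (Y=2, X=2, Z=0, W=2, U=0) weight 1/288
  (Y=2, X=2, Z=1, W=0, U=0) weight 1/144
  (Y=2, X=2, Z=1, W=1, U=0) weight 1/144
  (Y=2, X=2, Z=1, W=2, U=0) weight 1/144
  (Y=3, X=1, Z=0, W=0, U=1) weight 1/432
  (Y=3, X=1, Z=0, W=1, U=1) weight 1/216
  (Y=4, X=0, Z=0, W=0, U=2) weight 1/576
  … 9 more
Group by X:
  weight(X=0) = 1/64
  weight(X=1) = 1/24
  weight(X=2) = 1/32
Total weight = 1/64 + 1/24 + 1/32 = 17/192
P(X=0 | obs) = 1/64 / 17/192 = 3/17
P(X=1 | obs) = 1/24 / 17/192 = 8/17
P(X=2 | obs) = 1/32 / 17/192 = 6/17

P(X = 0 | obs) = 3/17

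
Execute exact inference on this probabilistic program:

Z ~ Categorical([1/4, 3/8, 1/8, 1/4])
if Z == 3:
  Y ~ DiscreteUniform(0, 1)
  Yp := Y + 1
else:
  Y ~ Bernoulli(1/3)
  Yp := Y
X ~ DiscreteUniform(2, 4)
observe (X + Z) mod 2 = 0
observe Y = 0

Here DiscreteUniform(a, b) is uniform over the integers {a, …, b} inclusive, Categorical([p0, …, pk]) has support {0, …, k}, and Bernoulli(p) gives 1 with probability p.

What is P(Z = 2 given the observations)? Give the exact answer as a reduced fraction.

Enumerate traces; 6 have nonzero weight after conditioning:
  (Z=0, Y=0, X=2) weight 1/18
  (Z=0, Y=0, X=4) weight 1/18
  (Z=1, Y=0, X=3) weight 1/12
  (Z=2, Y=0, X=2) weight 1/36
  (Z=2, Y=0, X=4) weight 1/36
  (Z=3, Y=0, X=3) weight 1/24
Group by Z:
  weight(Z=0) = 1/9
  weight(Z=1) = 1/12
  weight(Z=2) = 1/18
  weight(Z=3) = 1/24
Total weight = 1/9 + 1/12 + 1/18 + 1/24 = 7/24
P(Z=0 | obs) = 1/9 / 7/24 = 8/21
P(Z=1 | obs) = 1/12 / 7/24 = 2/7
P(Z=2 | obs) = 1/18 / 7/24 = 4/21
P(Z=3 | obs) = 1/24 / 7/24 = 1/7

P(Z = 2 | obs) = 4/21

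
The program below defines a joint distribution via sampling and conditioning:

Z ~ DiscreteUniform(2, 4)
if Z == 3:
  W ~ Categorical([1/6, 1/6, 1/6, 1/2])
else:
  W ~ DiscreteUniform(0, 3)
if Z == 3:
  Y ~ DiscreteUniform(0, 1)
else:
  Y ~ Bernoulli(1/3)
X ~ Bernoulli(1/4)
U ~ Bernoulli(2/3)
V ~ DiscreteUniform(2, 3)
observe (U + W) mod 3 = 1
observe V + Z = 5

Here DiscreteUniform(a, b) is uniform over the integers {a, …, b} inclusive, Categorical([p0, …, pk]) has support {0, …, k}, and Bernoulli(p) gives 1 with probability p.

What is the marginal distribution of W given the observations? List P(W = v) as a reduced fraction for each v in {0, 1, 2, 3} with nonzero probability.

Enumerate traces; 24 have nonzero weight after conditioning:
  (Z=2, W=0, Y=0, X=0, U=1, V=3) weight 1/72
  (Z=2, W=0, Y=0, X=1, U=1, V=3) weight 1/216
  (Z=2, W=0, Y=1, X=0, U=1, V=3) weight 1/144
  (Z=2, W=0, Y=1, X=1, U=1, V=3) weight 1/432
  (Z=2, W=1, Y=0, X=0, U=0, V=3) weight 1/144
  (Z=2, W=1, Y=0, X=1, U=0, V=3) weight 1/432
  (Z=2, W=1, Y=1, X=0, U=0, V=3) weight 1/288
  (Z=2, W=1, Y=1, X=1, U=0, V=3) weight 1/864
  (Z=2, W=3, Y=0, X=0, U=1, V=3) weight 1/72
  … 15 more
Group by W:
  weight(W=0) = 5/108
  weight(W=1) = 5/216
  weight(W=3) = 1/12
Total weight = 5/108 + 5/216 + 1/12 = 11/72
P(W=0 | obs) = 5/108 / 11/72 = 10/33
P(W=1 | obs) = 5/216 / 11/72 = 5/33
P(W=3 | obs) = 1/12 / 11/72 = 6/11

P(W=0) = 10/33, P(W=1) = 5/33, P(W=3) = 6/11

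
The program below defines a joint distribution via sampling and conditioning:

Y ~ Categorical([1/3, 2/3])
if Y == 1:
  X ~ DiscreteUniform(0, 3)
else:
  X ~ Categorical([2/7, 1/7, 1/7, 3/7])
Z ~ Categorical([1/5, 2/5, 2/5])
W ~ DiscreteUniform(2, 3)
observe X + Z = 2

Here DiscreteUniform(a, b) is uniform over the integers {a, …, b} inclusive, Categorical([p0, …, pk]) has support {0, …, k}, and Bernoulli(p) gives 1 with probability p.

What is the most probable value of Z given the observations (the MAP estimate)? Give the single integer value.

argmax_v P(Z = v | obs) = 2

Enumerate traces; 12 have nonzero weight after conditioning:
  (Y=0, X=0, Z=2, W=2) weight 2/105
  (Y=0, X=0, Z=2, W=3) weight 2/105
  (Y=0, X=1, Z=1, W=2) weight 1/105
  (Y=0, X=1, Z=1, W=3) weight 1/105
  (Y=0, X=2, Z=0, W=2) weight 1/210
  (Y=0, X=2, Z=0, W=3) weight 1/210
  (Y=1, X=0, Z=2, W=2) weight 1/30
  (Y=1, X=0, Z=2, W=3) weight 1/30
  … 4 more
Group by Z:
  weight(Z=0) = 3/70
  weight(Z=1) = 3/35
  weight(Z=2) = 11/105
Total weight = 3/70 + 3/35 + 11/105 = 7/30
P(Z=0 | obs) = 3/70 / 7/30 = 9/49
P(Z=1 | obs) = 3/35 / 7/30 = 18/49
P(Z=2 | obs) = 11/105 / 7/30 = 22/49
argmax = 2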